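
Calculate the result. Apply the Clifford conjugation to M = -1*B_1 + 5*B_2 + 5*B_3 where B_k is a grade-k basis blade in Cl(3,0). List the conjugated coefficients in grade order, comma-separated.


Clifford conjugate sign for grade k: (-1)^(k(k+1)/2)
Grade 1: (-1)^(1*2/2) = (-1)^1 = -1, coeff -1 -> 1
Grade 2: (-1)^(2*3/2) = (-1)^3 = -1, coeff 5 -> -5
Grade 3: (-1)^(3*4/2) = (-1)^6 = 1, coeff 5 -> 5
Conjugated coefficients: 1, -5, 5


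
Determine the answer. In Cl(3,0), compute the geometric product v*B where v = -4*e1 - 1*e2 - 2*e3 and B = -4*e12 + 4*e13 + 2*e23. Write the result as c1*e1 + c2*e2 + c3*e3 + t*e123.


vB has grade-1 (vector) and grade-3 (trivector) parts: vB = (v _| B) + (v ^ B).
Vector part <vB>_1:
  e1: -v2*b12 - v3*b13 = -(-1)*(-4) - (-2)*(4) = 4
  e2: v1*b12 - v3*b23 = (-4)*(-4) - (-2)*(2) = 20
  e3: v1*b13 + v2*b23 = (-4)*(4) + (-1)*(2) = -18
Trivector part <vB>_3:
  e123: v1*b23 - v2*b13 + v3*b12 = (-4)*(2) - (-1)*(4) + (-2)*(-4) = 4
vB = 4*e1 + 20*e2 - 18*e3 + 4*e123


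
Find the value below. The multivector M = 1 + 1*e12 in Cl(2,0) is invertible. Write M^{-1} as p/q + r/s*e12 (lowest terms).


M = 1 + 1*e12, where e12^2 = -1.
Since M commutes with its reverse ~M = a - b*e12, M * ~M = a^2 - b^2*e12^2 = a^2 + b^2.
So M^{-1} = ~M / (a^2 + b^2) = (a - b*e12)/(a^2 + b^2).
a^2 + b^2 = 1 + 1 = 2
Scalar part = 1/2 = 1/2
Bivector coeff = -1/2 = -1/2
M^{-1} = 1/2 - 1/2*e12


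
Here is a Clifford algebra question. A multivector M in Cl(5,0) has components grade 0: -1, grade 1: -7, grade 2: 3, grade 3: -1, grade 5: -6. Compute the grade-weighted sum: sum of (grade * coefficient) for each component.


Grade-weighted sum = sum of grade_k * coefficient_k
0*(-1) = 0
1*(-7) = -7
2*3 = 6
3*(-1) = -3
5*(-6) = -30
Total = 0 + (-7) + 6 + (-3) + (-30) = -34


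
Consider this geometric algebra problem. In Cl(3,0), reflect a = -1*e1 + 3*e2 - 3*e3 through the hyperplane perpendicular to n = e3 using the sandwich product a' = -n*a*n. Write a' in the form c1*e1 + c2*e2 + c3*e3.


Reflection formula: a' = -n*a*n, with n = e3 (unit vector, n^2 = 1).
For reflection through hyperplane perp to e3:
The component along e3 flips sign, others stay.
a = (-1, 3, -3)
a' = (-1, 3, 3)
a' = -1*e1 + 3*e2 + 3*e3


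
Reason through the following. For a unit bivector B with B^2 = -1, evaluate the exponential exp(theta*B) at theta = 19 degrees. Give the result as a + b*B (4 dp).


For a unit bivector B with B^2 = -1, the exponential series gives
e^(theta*B) = cos(theta) + sin(theta)*B (the GA analogue of Euler's formula).
theta = 19 degrees = 0.331613 rad
cos(19 deg) = 0.9455
sin(19 deg) = 0.3256
exp(theta*B) = 0.9455 + 0.3256*B


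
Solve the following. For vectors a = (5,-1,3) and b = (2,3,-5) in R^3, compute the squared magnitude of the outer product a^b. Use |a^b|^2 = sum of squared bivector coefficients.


a wedge b = (a1*b2 - a2*b1)*e12 + (a1*b3 - a3*b1)*e13 + (a2*b3 - a3*b2)*e23
e12 coeff: 5*3 - (-1)*2 = 15 - (-2) = 17
e13 coeff: 5*(-5) - 3*2 = -25 - 6 = -31
e23 coeff: (-1)*(-5) - 3*3 = 5 - 9 = -4
|a wedge b|^2 = 17^2 + (-31)^2 + (-4)^2
= 289 + 961 + 16
= 1266


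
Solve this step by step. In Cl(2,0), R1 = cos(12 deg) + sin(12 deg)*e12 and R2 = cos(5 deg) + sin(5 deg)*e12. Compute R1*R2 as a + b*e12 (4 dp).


Same-plane rotors commute and their half-angles add:
R1*R2 = cos(a1 + a2) + sin(a1 + a2)*e12.
a1 + a2 = 12 + 5 = 17 deg
cos(17 deg) = 0.9563
sin(17 deg) = 0.2924
R1*R2 = 0.9563 + 0.2924*e12


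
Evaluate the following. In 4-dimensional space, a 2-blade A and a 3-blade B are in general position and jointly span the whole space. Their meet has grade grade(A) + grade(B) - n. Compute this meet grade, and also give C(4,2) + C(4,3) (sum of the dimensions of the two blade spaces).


Meet grade = grade(A) + grade(B) - n
= 2 + 3 - 4 = 1
C(4,2) = 6
C(4,3) = 4
dim_A + dim_B = 6 + 4 = 10


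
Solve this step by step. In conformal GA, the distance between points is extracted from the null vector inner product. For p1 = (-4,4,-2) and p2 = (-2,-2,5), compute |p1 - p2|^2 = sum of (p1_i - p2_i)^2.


p1 - p2 = (-2, 6, -7)
|p1 - p2|^2 = (-2)^2 + 6^2 + (-7)^2
= 4 + 36 + 49
= 89


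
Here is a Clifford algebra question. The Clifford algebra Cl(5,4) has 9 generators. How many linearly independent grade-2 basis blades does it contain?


Number of grade-k basis blades in Cl(p,q) with n = p + q is C(n, k).
n = 5 + 4 = 9
C(9, 2) = 9! / (2! * 7!)
= 362880 / (2 * 5040)
= 36


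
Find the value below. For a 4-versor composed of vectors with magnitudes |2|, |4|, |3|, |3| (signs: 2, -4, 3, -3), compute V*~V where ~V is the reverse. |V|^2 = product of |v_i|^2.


Each vector v_i has |v_i|^2 = s_i^2
Squared scales: 2^2 = 4, (-4)^2 = 16, 3^2 = 9, (-3)^2 = 9
|V|^2 = 4 * 16 * 9 * 9
= 5184


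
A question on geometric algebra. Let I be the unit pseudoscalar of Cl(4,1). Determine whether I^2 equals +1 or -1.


The pseudoscalar I = e1...e_n (product of all n generators) of Cl(p,q) satisfies I^2 = (-1)^(q + n(n-1)/2).
p = 4, q = 1, n = p + q = 5
n(n-1)/2 = 5 * 4 / 2 = 10
Exponent = q + n(n-1)/2 = 1 + 10 = 11
I^2 = (-1)^11 = -1


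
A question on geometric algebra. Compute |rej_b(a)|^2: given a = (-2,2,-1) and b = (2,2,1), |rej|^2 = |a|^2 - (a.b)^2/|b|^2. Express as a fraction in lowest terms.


|a|^2 = (-2)^2 + 2^2 + (-1)^2 = 9
|b|^2 = 2^2 + 2^2 + 1^2 = 9
a . b = (-2)*2 + 2*2 + (-1)*1 = -1
(a.b)^2 = (-1)^2 = 1
|rej|^2 = 9 - 1/9
= (81 - 1)/9
= 80/9
In lowest terms: 80/9


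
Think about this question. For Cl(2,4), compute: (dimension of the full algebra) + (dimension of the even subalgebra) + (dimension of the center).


n = 2 + 4 = 6
Total dim = 2^6 = 64
Even subalgebra dim = 2^5 = 32
n is even, so center dim = 1
Sum = 64 + 32 + 1 = 97


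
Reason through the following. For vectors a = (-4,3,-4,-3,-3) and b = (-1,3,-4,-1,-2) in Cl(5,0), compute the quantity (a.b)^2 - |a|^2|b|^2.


a . b = (-4)*(-1) + 3*3 + (-4)*(-4) + (-3)*(-1) + (-3)*(-2)
= 4 + 9 + 16 + 3 + 6 = 38
|a|^2 = (-4)^2 + 3^2 + (-4)^2 + (-3)^2 + (-3)^2 = 59
|b|^2 = (-1)^2 + 3^2 + (-4)^2 + (-1)^2 + (-2)^2 = 31
(a.b)^2 = 38^2 = 1444
|a|^2 * |b|^2 = 59 * 31 = 1829
Result = 1444 - 1829 = -385


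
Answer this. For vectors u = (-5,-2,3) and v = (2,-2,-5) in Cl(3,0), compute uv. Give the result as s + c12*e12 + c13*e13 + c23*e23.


In Cl(3,0): e_i^2 = 1, e_ie_j = -e_je_i for i != j.
Scalar part = u . v = (-5)*2 + (-2)*(-2) + 3*(-5)
= -10 + 4 + (-15) = -21
e12 coeff = (-5)*(-2) - (-2)*2 = 10 - (-4) = 14
e13 coeff = (-5)*(-5) - 3*2 = 25 - 6 = 19
e23 coeff = (-2)*(-5) - 3*(-2) = 10 - (-6) = 16
uv = -21 + 14*e12 + 19*e13 + 16*e23


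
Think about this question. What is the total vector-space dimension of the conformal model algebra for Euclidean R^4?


The conformal model of R^4 uses Cl(5,1): the 4 Euclidean generators plus two extra orthogonal generators e+ (e+^2 = +1) and e- (e-^2 = -1), from which the null vectors e0, einf are built.
Number of generators m = 4 + 2 = 6.
dim Cl(p,q) = 2^m = 2^6 = 64


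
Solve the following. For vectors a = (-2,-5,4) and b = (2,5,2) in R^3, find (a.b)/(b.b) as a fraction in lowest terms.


Projection coefficient = (a . b) / (b . b)
a . b = (-2)*2 + (-5)*5 + 4*2
= -4 + (-25) + 8 = -21
b . b = 2^2 + 5^2 + 2^2
= 4 + 25 + 4 = 33
Coefficient = -21/33
In lowest terms: -7/11


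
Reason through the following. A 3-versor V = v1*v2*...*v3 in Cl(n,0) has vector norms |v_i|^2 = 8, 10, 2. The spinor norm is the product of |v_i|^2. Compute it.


Spinor norm N(V) = |v1|^2 * |v2|^2 * ... * |v3|^2
= 8 * 10 * 2
Running product: 8, 80, 160
N(V) = 160


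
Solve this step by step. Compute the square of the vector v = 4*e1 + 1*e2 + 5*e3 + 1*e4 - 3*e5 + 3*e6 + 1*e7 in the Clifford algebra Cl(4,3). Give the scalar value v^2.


v^2 = sum of c_i^2 * e_i^2
Positive signature terms (e_i^2 = +1): 4^2 + 1^2 + 5^2 + 1^2 = 43
Negative signature terms (e_j^2 = -1): (-3)^2 + 3^2 + 1^2 = 19
v^2 = 43 - 19 = 24


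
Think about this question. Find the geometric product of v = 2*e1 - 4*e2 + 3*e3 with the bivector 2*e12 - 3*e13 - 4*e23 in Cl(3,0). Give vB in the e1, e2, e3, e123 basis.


vB has grade-1 (vector) and grade-3 (trivector) parts: vB = (v _| B) + (v ^ B).
Vector part <vB>_1:
  e1: -v2*b12 - v3*b13 = -(-4)*(2) - (3)*(-3) = 17
  e2: v1*b12 - v3*b23 = (2)*(2) - (3)*(-4) = 16
  e3: v1*b13 + v2*b23 = (2)*(-3) + (-4)*(-4) = 10
Trivector part <vB>_3:
  e123: v1*b23 - v2*b13 + v3*b12 = (2)*(-4) - (-4)*(-3) + (3)*(2) = -14
vB = 17*e1 + 16*e2 + 10*e3 - 14*e123


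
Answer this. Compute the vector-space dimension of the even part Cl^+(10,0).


Even subalgebra dimension = 2^(n-1)
n = 10 + 0 = 10
2^(10 - 1) = 2^9 = 512
Verification: sum of C(10,k) for even k = 1 + 45 + 210 + 210 + 45 + 1 = 512
Result = 512


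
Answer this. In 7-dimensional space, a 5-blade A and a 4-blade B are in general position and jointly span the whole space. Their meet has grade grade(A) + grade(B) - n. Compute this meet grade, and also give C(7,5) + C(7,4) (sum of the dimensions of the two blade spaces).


Meet grade = grade(A) + grade(B) - n
= 5 + 4 - 7 = 2
C(7,5) = 21
C(7,4) = 35
dim_A + dim_B = 21 + 35 = 56


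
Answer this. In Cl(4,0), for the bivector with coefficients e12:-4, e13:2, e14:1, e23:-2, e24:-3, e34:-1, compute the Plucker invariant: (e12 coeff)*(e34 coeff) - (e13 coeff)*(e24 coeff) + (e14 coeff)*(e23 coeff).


Plucker relation: af - be + cd
a*f = (-4)*(-1) = 4
b*e = 2*(-3) = -6
c*d = 1*(-2) = -2
af - be + cd = 4 - (-6) + (-2)
= 8


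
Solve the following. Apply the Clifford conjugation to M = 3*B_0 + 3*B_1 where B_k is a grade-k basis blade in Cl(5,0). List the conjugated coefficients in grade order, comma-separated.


Clifford conjugate sign for grade k: (-1)^(k(k+1)/2)
Grade 0: (-1)^(0*1/2) = (-1)^0 = 1, coeff 3 -> 3
Grade 1: (-1)^(1*2/2) = (-1)^1 = -1, coeff 3 -> -3
Conjugated coefficients: 3, -3


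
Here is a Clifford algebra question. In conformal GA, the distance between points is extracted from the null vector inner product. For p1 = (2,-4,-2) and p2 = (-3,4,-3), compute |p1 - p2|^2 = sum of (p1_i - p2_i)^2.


p1 - p2 = (5, -8, 1)
|p1 - p2|^2 = 5^2 + (-8)^2 + 1^2
= 25 + 64 + 1
= 90


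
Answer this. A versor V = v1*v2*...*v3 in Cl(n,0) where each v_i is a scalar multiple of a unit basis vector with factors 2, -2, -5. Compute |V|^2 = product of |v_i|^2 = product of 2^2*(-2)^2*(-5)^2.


Each vector v_i has |v_i|^2 = s_i^2
Squared scales: 2^2 = 4, (-2)^2 = 4, (-5)^2 = 25
|V|^2 = 4 * 4 * 25
= 400


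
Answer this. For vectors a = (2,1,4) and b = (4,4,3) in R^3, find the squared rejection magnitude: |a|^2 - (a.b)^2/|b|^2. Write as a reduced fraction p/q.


|a|^2 = 2^2 + 1^2 + 4^2 = 21
|b|^2 = 4^2 + 4^2 + 3^2 = 41
a . b = 2*4 + 1*4 + 4*3 = 24
(a.b)^2 = 24^2 = 576
|rej|^2 = 21 - 576/41
= (861 - 576)/41
= 285/41
In lowest terms: 285/41


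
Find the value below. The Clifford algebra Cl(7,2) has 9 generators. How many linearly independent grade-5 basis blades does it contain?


Number of grade-k basis blades in Cl(p,q) with n = p + q is C(n, k).
n = 7 + 2 = 9
C(9, 5) = 9! / (5! * 4!)
= 362880 / (120 * 24)
= 126


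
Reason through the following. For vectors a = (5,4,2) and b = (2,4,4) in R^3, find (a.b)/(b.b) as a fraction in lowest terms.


Projection coefficient = (a . b) / (b . b)
a . b = 5*2 + 4*4 + 2*4
= 10 + 16 + 8 = 34
b . b = 2^2 + 4^2 + 4^2
= 4 + 16 + 16 = 36
Coefficient = 34/36
In lowest terms: 17/18


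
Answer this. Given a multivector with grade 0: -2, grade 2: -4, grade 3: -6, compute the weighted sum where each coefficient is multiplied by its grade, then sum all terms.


Grade-weighted sum = sum of grade_k * coefficient_k
0*(-2) = 0
2*(-4) = -8
3*(-6) = -18
Total = 0 + (-8) + (-18) = -26


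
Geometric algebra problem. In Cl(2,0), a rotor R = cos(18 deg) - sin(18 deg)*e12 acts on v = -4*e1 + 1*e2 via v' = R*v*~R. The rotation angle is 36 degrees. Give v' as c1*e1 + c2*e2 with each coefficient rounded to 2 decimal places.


Rotor R = cos(18deg) - sin(18deg)*e12
Rotation angle theta = 2 * 18 = 36 degrees
v' = R*v*~R rotates v by theta.
cos(36deg) = 0.8090, sin(36deg) = 0.5878
v'_1 = -4*cos(36deg) - 1*sin(36deg)
= -4*0.8090 - 1*0.5878
= -3.82
v'_2 = -4*sin(36deg) + 1*cos(36deg)
= -4*0.5878 + 1*0.8090
= -1.54
v' = -3.82*e1 - 1.54*e2


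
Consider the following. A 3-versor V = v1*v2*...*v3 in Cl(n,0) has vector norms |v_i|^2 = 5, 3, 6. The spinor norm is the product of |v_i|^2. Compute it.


Spinor norm N(V) = |v1|^2 * |v2|^2 * ... * |v3|^2
= 5 * 3 * 6
Running product: 5, 15, 90
N(V) = 90


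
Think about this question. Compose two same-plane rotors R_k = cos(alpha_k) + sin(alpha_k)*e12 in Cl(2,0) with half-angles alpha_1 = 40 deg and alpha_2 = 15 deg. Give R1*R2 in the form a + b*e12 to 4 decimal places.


Same-plane rotors commute and their half-angles add:
R1*R2 = cos(a1 + a2) + sin(a1 + a2)*e12.
a1 + a2 = 40 + 15 = 55 deg
cos(55 deg) = 0.5736
sin(55 deg) = 0.8192
R1*R2 = 0.5736 + 0.8192*e12


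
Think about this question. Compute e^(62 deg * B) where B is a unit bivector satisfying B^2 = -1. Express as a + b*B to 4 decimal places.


For a unit bivector B with B^2 = -1, the exponential series gives
e^(theta*B) = cos(theta) + sin(theta)*B (the GA analogue of Euler's formula).
theta = 62 degrees = 1.082104 rad
cos(62 deg) = 0.4695
sin(62 deg) = 0.8829
exp(theta*B) = 0.4695 + 0.8829*B


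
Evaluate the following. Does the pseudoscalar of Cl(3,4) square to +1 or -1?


The pseudoscalar I = e1...e_n (product of all n generators) of Cl(p,q) satisfies I^2 = (-1)^(q + n(n-1)/2).
p = 3, q = 4, n = p + q = 7
n(n-1)/2 = 7 * 6 / 2 = 21
Exponent = q + n(n-1)/2 = 4 + 21 = 25
I^2 = (-1)^25 = -1


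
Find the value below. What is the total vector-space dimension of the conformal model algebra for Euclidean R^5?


The conformal model of R^5 uses Cl(6,1): the 5 Euclidean generators plus two extra orthogonal generators e+ (e+^2 = +1) and e- (e-^2 = -1), from which the null vectors e0, einf are built.
Number of generators m = 5 + 2 = 7.
dim Cl(p,q) = 2^m = 2^7 = 128


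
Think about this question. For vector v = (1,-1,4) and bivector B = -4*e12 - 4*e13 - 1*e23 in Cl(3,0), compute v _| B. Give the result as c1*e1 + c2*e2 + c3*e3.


Left contraction v _| B = <vB>_1 (grade-1 part of the geometric product vB).
Using e1_|e12 = e2, e2_|e12 = -e1, e1_|e13 = e3, e3_|e13 = -e1, e2_|e23 = e3, e3_|e23 = -e2:
e1 coeff: -v2*b12 - v3*b13 = -(-1)*(-4) - (4)*(-4) = 12
e2 coeff: v1*b12 - v3*b23 = (1)*(-4) - (4)*(-1) = 0
e3 coeff: v1*b13 + v2*b23 = (1)*(-4) + (-1)*(-1) = -3
v _| B = 12*e1 + 0*e2 - 3*e3


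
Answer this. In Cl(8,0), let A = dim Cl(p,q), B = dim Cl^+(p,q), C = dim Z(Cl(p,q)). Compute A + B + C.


n = 8 + 0 = 8
Total dim = 2^8 = 256
Even subalgebra dim = 2^7 = 128
n is even, so center dim = 1
Sum = 256 + 128 + 1 = 385


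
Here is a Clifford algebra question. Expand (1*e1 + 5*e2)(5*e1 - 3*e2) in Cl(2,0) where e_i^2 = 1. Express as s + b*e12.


Expand: (1*e1 + 5*e2)(5*e1 - 3*e2)
= 1*5*e1e1 + 1*(-3)*e1e2 + 5*5*e2e1 + 5*(-3)*e2e2
Using e1^2 = e2^2 = 1, e2e1 = -e1e2:
Scalar part s = 1*5 + 5*(-3) = 5 + (-15) = -10
Bivector part b = 1*(-3) - 5*5 = -3 - 25 = -28
uv = -10 - 28*e12


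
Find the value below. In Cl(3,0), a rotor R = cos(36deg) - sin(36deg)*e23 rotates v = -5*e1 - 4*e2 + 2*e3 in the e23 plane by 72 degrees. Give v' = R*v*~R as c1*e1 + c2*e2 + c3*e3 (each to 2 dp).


Rotor R = cos(36deg) - sin(36deg)*e23
Rotation angle theta = 2 * 36 = 72 degrees in the e23 plane (e2 -> e3).
The component perpendicular to the plane (e1) is invariant: v'_1 = v1 = -5.00
cos(72deg) = 0.3090, sin(72deg) = 0.9511
v'_2 = v2*cos(theta) - v3*sin(theta) = -4*0.3090 - 2*0.9511 = -3.14
v'_3 = v2*sin(theta) + v3*cos(theta) = -4*0.9511 + 2*0.3090 = -3.19
v' = -5.00*e1 - 3.14*e2 - 3.19*e3


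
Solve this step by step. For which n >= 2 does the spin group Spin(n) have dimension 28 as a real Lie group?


dim Spin(n) = dim so(n) = n(n-1)/2.
Solve n(n-1)/2 = 28, i.e. n^2 - n - 56 = 0.
Discriminant = 1 + 8*28 = 225
n = (1 + sqrt(225))/2 = (1 + 15)/2 = 8


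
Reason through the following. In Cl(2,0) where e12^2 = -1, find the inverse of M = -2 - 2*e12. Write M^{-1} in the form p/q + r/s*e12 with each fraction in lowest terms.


M = -2 - 2*e12, where e12^2 = -1.
Since M commutes with its reverse ~M = a - b*e12, M * ~M = a^2 - b^2*e12^2 = a^2 + b^2.
So M^{-1} = ~M / (a^2 + b^2) = (a - b*e12)/(a^2 + b^2).
a^2 + b^2 = 4 + 4 = 8
Scalar part = -2/8 = -1/4
Bivector coeff = 2/8 = 1/4
M^{-1} = -1/4 + 1/4*e12


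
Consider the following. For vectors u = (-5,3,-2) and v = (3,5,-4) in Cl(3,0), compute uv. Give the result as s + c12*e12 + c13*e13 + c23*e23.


In Cl(3,0): e_i^2 = 1, e_ie_j = -e_je_i for i != j.
Scalar part = u . v = (-5)*3 + 3*5 + (-2)*(-4)
= -15 + 15 + 8 = 8
e12 coeff = (-5)*5 - 3*3 = -25 - 9 = -34
e13 coeff = (-5)*(-4) - (-2)*3 = 20 - (-6) = 26
e23 coeff = 3*(-4) - (-2)*5 = -12 - (-10) = -2
uv = 8 - 34*e12 + 26*e13 - 2*e23


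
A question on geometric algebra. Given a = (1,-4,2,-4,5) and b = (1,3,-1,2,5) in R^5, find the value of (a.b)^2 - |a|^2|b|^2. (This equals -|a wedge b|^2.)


a . b = 1*1 + (-4)*3 + 2*(-1) + (-4)*2 + 5*5
= 1 + (-12) + (-2) + (-8) + 25 = 4
|a|^2 = 1^2 + (-4)^2 + 2^2 + (-4)^2 + 5^2 = 62
|b|^2 = 1^2 + 3^2 + (-1)^2 + 2^2 + 5^2 = 40
(a.b)^2 = 4^2 = 16
|a|^2 * |b|^2 = 62 * 40 = 2480
Result = 16 - 2480 = -2464


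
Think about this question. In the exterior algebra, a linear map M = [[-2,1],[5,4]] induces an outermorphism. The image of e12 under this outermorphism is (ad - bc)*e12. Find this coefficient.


The outermorphism of a linear map f sends e1^e2 to f(e1)^f(e2).
f(e1) = -2*e1 + 5*e2
f(e2) = 1*e1 + 4*e2
f(e1) ^ f(e2) = (-2*e1 + 5*e2) ^ (1*e1 + 4*e2)
= (-2)*4*e12 + 5*1*e21
= (-8 - 5)*e12
= -13*e12
Coefficient = -13


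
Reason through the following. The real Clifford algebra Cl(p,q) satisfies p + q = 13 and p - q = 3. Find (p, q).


We need p + q = 13 and p - q = 3.
Adding: 2p = 13 + 3 = 16, so p = 8.
Then q = 13 - 8 = 5.
(p, q) = (8, 5)


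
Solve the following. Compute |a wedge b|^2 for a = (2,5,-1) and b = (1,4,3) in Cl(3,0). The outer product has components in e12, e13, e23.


a wedge b = (a1*b2 - a2*b1)*e12 + (a1*b3 - a3*b1)*e13 + (a2*b3 - a3*b2)*e23
e12 coeff: 2*4 - 5*1 = 8 - 5 = 3
e13 coeff: 2*3 - (-1)*1 = 6 - (-1) = 7
e23 coeff: 5*3 - (-1)*4 = 15 - (-4) = 19
|a wedge b|^2 = 3^2 + 7^2 + 19^2
= 9 + 49 + 361
= 419


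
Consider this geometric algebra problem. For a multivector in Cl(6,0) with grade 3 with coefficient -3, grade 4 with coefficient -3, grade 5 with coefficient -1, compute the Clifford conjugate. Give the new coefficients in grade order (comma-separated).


Clifford conjugate sign for grade k: (-1)^(k(k+1)/2)
Grade 3: (-1)^(3*4/2) = (-1)^6 = 1, coeff -3 -> -3
Grade 4: (-1)^(4*5/2) = (-1)^10 = 1, coeff -3 -> -3
Grade 5: (-1)^(5*6/2) = (-1)^15 = -1, coeff -1 -> 1
Conjugated coefficients: -3, -3, 1


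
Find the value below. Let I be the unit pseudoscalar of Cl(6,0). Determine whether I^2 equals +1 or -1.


The pseudoscalar I = e1...e_n (product of all n generators) of Cl(p,q) satisfies I^2 = (-1)^(q + n(n-1)/2).
p = 6, q = 0, n = p + q = 6
n(n-1)/2 = 6 * 5 / 2 = 15
Exponent = q + n(n-1)/2 = 0 + 15 = 15
I^2 = (-1)^15 = -1


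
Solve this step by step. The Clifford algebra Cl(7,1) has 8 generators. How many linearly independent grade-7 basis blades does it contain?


Number of grade-k basis blades in Cl(p,q) with n = p + q is C(n, k).
n = 7 + 1 = 8
C(8, 7) = 8! / (7! * 1!)
= 40320 / (5040 * 1)
= 8


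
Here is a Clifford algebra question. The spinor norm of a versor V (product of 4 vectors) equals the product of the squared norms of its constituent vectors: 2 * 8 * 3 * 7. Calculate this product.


Spinor norm N(V) = |v1|^2 * |v2|^2 * ... * |v4|^2
= 2 * 8 * 3 * 7
Running product: 2, 16, 48, 336
N(V) = 336


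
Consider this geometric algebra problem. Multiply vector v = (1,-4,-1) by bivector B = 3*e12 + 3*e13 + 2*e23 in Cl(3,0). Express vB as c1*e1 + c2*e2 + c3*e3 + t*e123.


vB has grade-1 (vector) and grade-3 (trivector) parts: vB = (v _| B) + (v ^ B).
Vector part <vB>_1:
  e1: -v2*b12 - v3*b13 = -(-4)*(3) - (-1)*(3) = 15
  e2: v1*b12 - v3*b23 = (1)*(3) - (-1)*(2) = 5
  e3: v1*b13 + v2*b23 = (1)*(3) + (-4)*(2) = -5
Trivector part <vB>_3:
  e123: v1*b23 - v2*b13 + v3*b12 = (1)*(2) - (-4)*(3) + (-1)*(3) = 11
vB = 15*e1 + 5*e2 - 5*e3 + 11*e123


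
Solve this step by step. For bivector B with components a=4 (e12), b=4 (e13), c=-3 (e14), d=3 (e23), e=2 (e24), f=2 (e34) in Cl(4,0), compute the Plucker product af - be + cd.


Plucker relation: af - be + cd
a*f = 4*2 = 8
b*e = 4*2 = 8
c*d = (-3)*3 = -9
af - be + cd = 8 - 8 + (-9)
= -9


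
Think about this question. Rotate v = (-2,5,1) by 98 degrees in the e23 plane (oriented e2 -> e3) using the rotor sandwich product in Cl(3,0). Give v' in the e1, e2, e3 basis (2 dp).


Rotor R = cos(49deg) - sin(49deg)*e23
Rotation angle theta = 2 * 49 = 98 degrees in the e23 plane (e2 -> e3).
The component perpendicular to the plane (e1) is invariant: v'_1 = v1 = -2.00
cos(98deg) = -0.1392, sin(98deg) = 0.9903
v'_2 = v2*cos(theta) - v3*sin(theta) = 5*(-0.1392) - 1*0.9903 = -1.69
v'_3 = v2*sin(theta) + v3*cos(theta) = 5*0.9903 + 1*(-0.1392) = 4.81
v' = -2.00*e1 - 1.69*e2 + 4.81*e3


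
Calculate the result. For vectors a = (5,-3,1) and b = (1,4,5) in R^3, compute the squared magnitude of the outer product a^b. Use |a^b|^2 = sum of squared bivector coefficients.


a wedge b = (a1*b2 - a2*b1)*e12 + (a1*b3 - a3*b1)*e13 + (a2*b3 - a3*b2)*e23
e12 coeff: 5*4 - (-3)*1 = 20 - (-3) = 23
e13 coeff: 5*5 - 1*1 = 25 - 1 = 24
e23 coeff: (-3)*5 - 1*4 = -15 - 4 = -19
|a wedge b|^2 = 23^2 + 24^2 + (-19)^2
= 529 + 576 + 361
= 1466


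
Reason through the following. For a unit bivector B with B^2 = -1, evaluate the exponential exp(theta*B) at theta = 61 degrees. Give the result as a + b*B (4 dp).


For a unit bivector B with B^2 = -1, the exponential series gives
e^(theta*B) = cos(theta) + sin(theta)*B (the GA analogue of Euler's formula).
theta = 61 degrees = 1.064651 rad
cos(61 deg) = 0.4848
sin(61 deg) = 0.8746
exp(theta*B) = 0.4848 + 0.8746*B


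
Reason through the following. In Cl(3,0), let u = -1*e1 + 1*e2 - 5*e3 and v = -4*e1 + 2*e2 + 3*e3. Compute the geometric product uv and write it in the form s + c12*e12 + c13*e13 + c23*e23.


In Cl(3,0): e_i^2 = 1, e_ie_j = -e_je_i for i != j.
Scalar part = u . v = (-1)*(-4) + 1*2 + (-5)*3
= 4 + 2 + (-15) = -9
e12 coeff = (-1)*2 - 1*(-4) = -2 - (-4) = 2
e13 coeff = (-1)*3 - (-5)*(-4) = -3 - 20 = -23
e23 coeff = 1*3 - (-5)*2 = 3 - (-10) = 13
uv = -9 + 2*e12 - 23*e13 + 13*e23


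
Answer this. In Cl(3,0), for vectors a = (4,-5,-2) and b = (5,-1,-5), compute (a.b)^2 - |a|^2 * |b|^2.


a . b = 4*5 + (-5)*(-1) + (-2)*(-5)
= 20 + 5 + 10 = 35
|a|^2 = 4^2 + (-5)^2 + (-2)^2 = 45
|b|^2 = 5^2 + (-1)^2 + (-5)^2 = 51
(a.b)^2 = 35^2 = 1225
|a|^2 * |b|^2 = 45 * 51 = 2295
Result = 1225 - 2295 = -1070


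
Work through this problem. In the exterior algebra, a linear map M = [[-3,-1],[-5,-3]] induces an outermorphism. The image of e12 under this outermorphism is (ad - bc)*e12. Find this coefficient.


The outermorphism of a linear map f sends e1^e2 to f(e1)^f(e2).
f(e1) = -3*e1 - 5*e2
f(e2) = -1*e1 - 3*e2
f(e1) ^ f(e2) = (-3*e1 - 5*e2) ^ (-1*e1 - 3*e2)
= (-3)*(-3)*e12 + (-5)*(-1)*e21
= (9 - 5)*e12
= 4*e12
Coefficient = 4


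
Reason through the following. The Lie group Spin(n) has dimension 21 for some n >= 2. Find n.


dim Spin(n) = dim so(n) = n(n-1)/2.
Solve n(n-1)/2 = 21, i.e. n^2 - n - 42 = 0.
Discriminant = 1 + 8*21 = 169
n = (1 + sqrt(169))/2 = (1 + 13)/2 = 7


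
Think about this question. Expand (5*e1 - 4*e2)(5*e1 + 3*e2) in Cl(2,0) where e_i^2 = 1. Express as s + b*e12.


Expand: (5*e1 - 4*e2)(5*e1 + 3*e2)
= 5*5*e1e1 + 5*3*e1e2 + (-4)*5*e2e1 + (-4)*3*e2e2
Using e1^2 = e2^2 = 1, e2e1 = -e1e2:
Scalar part s = 5*5 + (-4)*3 = 25 + (-12) = 13
Bivector part b = 5*3 - (-4)*5 = 15 - (-20) = 35
uv = 13 + 35*e12


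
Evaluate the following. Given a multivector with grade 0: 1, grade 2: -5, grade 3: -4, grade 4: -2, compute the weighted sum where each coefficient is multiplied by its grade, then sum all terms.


Grade-weighted sum = sum of grade_k * coefficient_k
0*1 = 0
2*(-5) = -10
3*(-4) = -12
4*(-2) = -8
Total = 0 + (-10) + (-12) + (-8) = -30


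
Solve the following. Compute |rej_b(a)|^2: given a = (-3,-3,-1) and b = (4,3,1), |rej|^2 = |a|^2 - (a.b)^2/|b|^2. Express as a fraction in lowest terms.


|a|^2 = (-3)^2 + (-3)^2 + (-1)^2 = 19
|b|^2 = 4^2 + 3^2 + 1^2 = 26
a . b = (-3)*4 + (-3)*3 + (-1)*1 = -22
(a.b)^2 = (-22)^2 = 484
|rej|^2 = 19 - 484/26
= (494 - 484)/26
= 10/26
In lowest terms: 5/13


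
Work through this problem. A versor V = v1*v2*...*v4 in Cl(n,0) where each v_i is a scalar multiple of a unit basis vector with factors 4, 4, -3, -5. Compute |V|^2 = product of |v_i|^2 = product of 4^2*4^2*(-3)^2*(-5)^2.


Each vector v_i has |v_i|^2 = s_i^2
Squared scales: 4^2 = 16, 4^2 = 16, (-3)^2 = 9, (-5)^2 = 25
|V|^2 = 16 * 16 * 9 * 25
= 57600


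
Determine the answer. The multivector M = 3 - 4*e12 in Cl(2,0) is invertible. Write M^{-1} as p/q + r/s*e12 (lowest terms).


M = 3 - 4*e12, where e12^2 = -1.
Since M commutes with its reverse ~M = a - b*e12, M * ~M = a^2 - b^2*e12^2 = a^2 + b^2.
So M^{-1} = ~M / (a^2 + b^2) = (a - b*e12)/(a^2 + b^2).
a^2 + b^2 = 9 + 16 = 25
Scalar part = 3/25 = 3/25
Bivector coeff = 4/25 = 4/25
M^{-1} = 3/25 + 4/25*e12


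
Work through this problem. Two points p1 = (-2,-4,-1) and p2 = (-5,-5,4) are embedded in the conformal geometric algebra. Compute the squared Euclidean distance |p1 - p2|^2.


p1 - p2 = (3, 1, -5)
|p1 - p2|^2 = 3^2 + 1^2 + (-5)^2
= 9 + 1 + 25
= 35


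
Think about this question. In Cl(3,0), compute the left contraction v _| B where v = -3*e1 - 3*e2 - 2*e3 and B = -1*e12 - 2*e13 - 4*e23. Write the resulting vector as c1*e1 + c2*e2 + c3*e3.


Left contraction v _| B = <vB>_1 (grade-1 part of the geometric product vB).
Using e1_|e12 = e2, e2_|e12 = -e1, e1_|e13 = e3, e3_|e13 = -e1, e2_|e23 = e3, e3_|e23 = -e2:
e1 coeff: -v2*b12 - v3*b13 = -(-3)*(-1) - (-2)*(-2) = -7
e2 coeff: v1*b12 - v3*b23 = (-3)*(-1) - (-2)*(-4) = -5
e3 coeff: v1*b13 + v2*b23 = (-3)*(-2) + (-3)*(-4) = 18
v _| B = -7*e1 - 5*e2 + 18*e3


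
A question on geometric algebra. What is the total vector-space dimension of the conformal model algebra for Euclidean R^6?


The conformal model of R^6 uses Cl(7,1): the 6 Euclidean generators plus two extra orthogonal generators e+ (e+^2 = +1) and e- (e-^2 = -1), from which the null vectors e0, einf are built.
Number of generators m = 6 + 2 = 8.
dim Cl(p,q) = 2^m = 2^8 = 256


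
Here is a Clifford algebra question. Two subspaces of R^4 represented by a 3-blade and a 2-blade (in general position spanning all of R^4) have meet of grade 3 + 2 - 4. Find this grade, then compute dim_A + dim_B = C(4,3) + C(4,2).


Meet grade = grade(A) + grade(B) - n
= 3 + 2 - 4 = 1
C(4,3) = 4
C(4,2) = 6
dim_A + dim_B = 4 + 6 = 10


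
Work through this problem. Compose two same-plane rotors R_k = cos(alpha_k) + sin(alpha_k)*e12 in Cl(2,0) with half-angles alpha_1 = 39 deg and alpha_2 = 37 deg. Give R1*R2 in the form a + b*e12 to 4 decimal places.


Same-plane rotors commute and their half-angles add:
R1*R2 = cos(a1 + a2) + sin(a1 + a2)*e12.
a1 + a2 = 39 + 37 = 76 deg
cos(76 deg) = 0.2419
sin(76 deg) = 0.9703
R1*R2 = 0.2419 + 0.9703*e12


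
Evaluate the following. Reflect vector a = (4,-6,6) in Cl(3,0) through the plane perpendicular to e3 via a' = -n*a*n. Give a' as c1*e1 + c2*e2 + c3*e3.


Reflection formula: a' = -n*a*n, with n = e3 (unit vector, n^2 = 1).
For reflection through hyperplane perp to e3:
The component along e3 flips sign, others stay.
a = (4, -6, 6)
a' = (4, -6, -6)
a' = 4*e1 - 6*e2 - 6*e3


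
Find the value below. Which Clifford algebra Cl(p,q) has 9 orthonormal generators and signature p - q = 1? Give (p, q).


We need p + q = 9 and p - q = 1.
Adding: 2p = 9 + 1 = 10, so p = 5.
Then q = 9 - 5 = 4.
(p, q) = (5, 4)


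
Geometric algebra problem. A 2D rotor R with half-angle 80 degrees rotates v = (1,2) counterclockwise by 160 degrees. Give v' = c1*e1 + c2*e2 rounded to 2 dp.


Rotor R = cos(80deg) - sin(80deg)*e12
Rotation angle theta = 2 * 80 = 160 degrees
v' = R*v*~R rotates v by theta.
cos(160deg) = -0.9397, sin(160deg) = 0.3420
v'_1 = 1*cos(160deg) - 2*sin(160deg)
= 1*(-0.9397) - 2*0.3420
= -1.62
v'_2 = 1*sin(160deg) + 2*cos(160deg)
= 1*0.3420 + 2*(-0.9397)
= -1.54
v' = -1.62*e1 - 1.54*e2


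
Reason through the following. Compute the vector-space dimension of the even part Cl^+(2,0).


Even subalgebra dimension = 2^(n-1)
n = 2 + 0 = 2
2^(2 - 1) = 2^1 = 2
Verification: sum of C(2,k) for even k = 1 + 1 = 2
Result = 2


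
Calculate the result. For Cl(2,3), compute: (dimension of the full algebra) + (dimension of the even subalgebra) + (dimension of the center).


n = 2 + 3 = 5
Total dim = 2^5 = 32
Even subalgebra dim = 2^4 = 16
n is odd, so center dim = 2
Sum = 32 + 16 + 2 = 50


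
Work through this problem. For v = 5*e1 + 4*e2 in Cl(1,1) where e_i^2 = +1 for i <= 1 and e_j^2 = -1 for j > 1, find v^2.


v^2 = sum of c_i^2 * e_i^2
Positive signature terms (e_i^2 = +1): 5^2 = 25
Negative signature terms (e_j^2 = -1): 4^2 = 16
v^2 = 25 - 16 = 9


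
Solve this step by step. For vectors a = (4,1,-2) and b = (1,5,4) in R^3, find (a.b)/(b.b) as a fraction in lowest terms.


Projection coefficient = (a . b) / (b . b)
a . b = 4*1 + 1*5 + (-2)*4
= 4 + 5 + (-8) = 1
b . b = 1^2 + 5^2 + 4^2
= 1 + 25 + 16 = 42
Coefficient = 1/42
In lowest terms: 1/42


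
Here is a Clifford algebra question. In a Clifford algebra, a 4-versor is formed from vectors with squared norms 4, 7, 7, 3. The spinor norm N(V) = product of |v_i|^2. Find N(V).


Spinor norm N(V) = |v1|^2 * |v2|^2 * ... * |v4|^2
= 4 * 7 * 7 * 3
Running product: 4, 28, 196, 588
N(V) = 588


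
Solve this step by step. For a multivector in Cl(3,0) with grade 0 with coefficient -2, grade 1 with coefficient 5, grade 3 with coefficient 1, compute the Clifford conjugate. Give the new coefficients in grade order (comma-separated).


Clifford conjugate sign for grade k: (-1)^(k(k+1)/2)
Grade 0: (-1)^(0*1/2) = (-1)^0 = 1, coeff -2 -> -2
Grade 1: (-1)^(1*2/2) = (-1)^1 = -1, coeff 5 -> -5
Grade 3: (-1)^(3*4/2) = (-1)^6 = 1, coeff 1 -> 1
Conjugated coefficients: -2, -5, 1


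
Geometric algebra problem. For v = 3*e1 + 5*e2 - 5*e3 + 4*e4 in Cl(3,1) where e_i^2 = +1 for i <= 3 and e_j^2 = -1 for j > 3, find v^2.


v^2 = sum of c_i^2 * e_i^2
Positive signature terms (e_i^2 = +1): 3^2 + 5^2 + (-5)^2 = 59
Negative signature terms (e_j^2 = -1): 4^2 = 16
v^2 = 59 - 16 = 43


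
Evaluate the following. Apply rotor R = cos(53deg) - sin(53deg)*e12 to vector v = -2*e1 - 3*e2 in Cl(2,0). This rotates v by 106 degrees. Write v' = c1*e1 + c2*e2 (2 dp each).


Rotor R = cos(53deg) - sin(53deg)*e12
Rotation angle theta = 2 * 53 = 106 degrees
v' = R*v*~R rotates v by theta.
cos(106deg) = -0.2756, sin(106deg) = 0.9613
v'_1 = -2*cos(106deg) - (-3)*sin(106deg)
= -2*(-0.2756) - (-3)*0.9613
= 3.44
v'_2 = -2*sin(106deg) + (-3)*cos(106deg)
= -2*0.9613 + (-3)*(-0.2756)
= -1.10
v' = 3.44*e1 - 1.10*e2


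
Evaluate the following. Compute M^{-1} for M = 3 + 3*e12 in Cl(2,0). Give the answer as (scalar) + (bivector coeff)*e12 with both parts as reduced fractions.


M = 3 + 3*e12, where e12^2 = -1.
Since M commutes with its reverse ~M = a - b*e12, M * ~M = a^2 - b^2*e12^2 = a^2 + b^2.
So M^{-1} = ~M / (a^2 + b^2) = (a - b*e12)/(a^2 + b^2).
a^2 + b^2 = 9 + 9 = 18
Scalar part = 3/18 = 1/6
Bivector coeff = -3/18 = -1/6
M^{-1} = 1/6 - 1/6*e12


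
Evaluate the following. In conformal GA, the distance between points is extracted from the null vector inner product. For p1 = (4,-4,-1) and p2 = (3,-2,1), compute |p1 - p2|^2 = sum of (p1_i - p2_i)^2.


p1 - p2 = (1, -2, -2)
|p1 - p2|^2 = 1^2 + (-2)^2 + (-2)^2
= 1 + 4 + 4
= 9


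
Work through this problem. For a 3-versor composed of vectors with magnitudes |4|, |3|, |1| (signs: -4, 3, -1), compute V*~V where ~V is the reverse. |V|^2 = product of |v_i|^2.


Each vector v_i has |v_i|^2 = s_i^2
Squared scales: (-4)^2 = 16, 3^2 = 9, (-1)^2 = 1
|V|^2 = 16 * 9 * 1
= 144


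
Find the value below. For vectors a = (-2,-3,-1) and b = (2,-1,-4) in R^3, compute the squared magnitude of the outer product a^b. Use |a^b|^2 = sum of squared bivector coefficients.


a wedge b = (a1*b2 - a2*b1)*e12 + (a1*b3 - a3*b1)*e13 + (a2*b3 - a3*b2)*e23
e12 coeff: (-2)*(-1) - (-3)*2 = 2 - (-6) = 8
e13 coeff: (-2)*(-4) - (-1)*2 = 8 - (-2) = 10
e23 coeff: (-3)*(-4) - (-1)*(-1) = 12 - 1 = 11
|a wedge b|^2 = 8^2 + 10^2 + 11^2
= 64 + 100 + 121
= 285


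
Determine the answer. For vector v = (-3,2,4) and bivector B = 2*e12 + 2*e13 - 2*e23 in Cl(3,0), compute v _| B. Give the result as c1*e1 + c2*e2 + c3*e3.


Left contraction v _| B = <vB>_1 (grade-1 part of the geometric product vB).
Using e1_|e12 = e2, e2_|e12 = -e1, e1_|e13 = e3, e3_|e13 = -e1, e2_|e23 = e3, e3_|e23 = -e2:
e1 coeff: -v2*b12 - v3*b13 = -(2)*(2) - (4)*(2) = -12
e2 coeff: v1*b12 - v3*b23 = (-3)*(2) - (4)*(-2) = 2
e3 coeff: v1*b13 + v2*b23 = (-3)*(2) + (2)*(-2) = -10
v _| B = -12*e1 + 2*e2 - 10*e3


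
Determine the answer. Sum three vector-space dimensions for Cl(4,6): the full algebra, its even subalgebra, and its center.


n = 4 + 6 = 10
Total dim = 2^10 = 1024
Even subalgebra dim = 2^9 = 512
n is even, so center dim = 1
Sum = 1024 + 512 + 1 = 1537


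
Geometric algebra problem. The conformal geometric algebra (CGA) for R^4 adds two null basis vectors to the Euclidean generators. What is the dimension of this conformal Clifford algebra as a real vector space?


The conformal model of R^4 uses Cl(5,1): the 4 Euclidean generators plus two extra orthogonal generators e+ (e+^2 = +1) and e- (e-^2 = -1), from which the null vectors e0, einf are built.
Number of generators m = 4 + 2 = 6.
dim Cl(p,q) = 2^m = 2^6 = 64


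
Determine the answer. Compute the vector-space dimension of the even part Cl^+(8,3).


Even subalgebra dimension = 2^(n-1)
n = 8 + 3 = 11
2^(11 - 1) = 2^10 = 1024
Verification: sum of C(11,k) for even k = 1 + 55 + 330 + 462 + 165 + 11 = 1024
Result = 1024


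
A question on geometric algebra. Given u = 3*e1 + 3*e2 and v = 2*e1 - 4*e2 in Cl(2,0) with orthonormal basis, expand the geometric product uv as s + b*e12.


Expand: (3*e1 + 3*e2)(2*e1 - 4*e2)
= 3*2*e1e1 + 3*(-4)*e1e2 + 3*2*e2e1 + 3*(-4)*e2e2
Using e1^2 = e2^2 = 1, e2e1 = -e1e2:
Scalar part s = 3*2 + 3*(-4) = 6 + (-12) = -6
Bivector part b = 3*(-4) - 3*2 = -12 - 6 = -18
uv = -6 - 18*e12


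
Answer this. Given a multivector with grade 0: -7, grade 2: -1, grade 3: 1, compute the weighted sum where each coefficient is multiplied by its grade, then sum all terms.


Grade-weighted sum = sum of grade_k * coefficient_k
0*(-7) = 0
2*(-1) = -2
3*1 = 3
Total = 0 + (-2) + 3 = 1


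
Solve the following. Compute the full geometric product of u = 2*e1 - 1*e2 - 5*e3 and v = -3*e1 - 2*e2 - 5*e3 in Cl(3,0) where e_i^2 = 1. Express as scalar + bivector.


In Cl(3,0): e_i^2 = 1, e_ie_j = -e_je_i for i != j.
Scalar part = u . v = 2*(-3) + (-1)*(-2) + (-5)*(-5)
= -6 + 2 + 25 = 21
e12 coeff = 2*(-2) - (-1)*(-3) = -4 - 3 = -7
e13 coeff = 2*(-5) - (-5)*(-3) = -10 - 15 = -25
e23 coeff = (-1)*(-5) - (-5)*(-2) = 5 - 10 = -5
uv = 21 - 7*e12 - 25*e13 - 5*e23


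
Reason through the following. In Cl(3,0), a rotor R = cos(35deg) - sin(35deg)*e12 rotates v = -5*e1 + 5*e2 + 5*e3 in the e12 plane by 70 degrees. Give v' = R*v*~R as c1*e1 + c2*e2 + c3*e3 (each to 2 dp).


Rotor R = cos(35deg) - sin(35deg)*e12
Rotation angle theta = 2 * 35 = 70 degrees in the e12 plane (e1 -> e2).
The component perpendicular to the plane (e3) is invariant: v'_3 = v3 = 5.00
cos(70deg) = 0.3420, sin(70deg) = 0.9397
v'_1 = v1*cos(theta) - v2*sin(theta) = -5*0.3420 - 5*0.9397 = -6.41
v'_2 = v1*sin(theta) + v2*cos(theta) = -5*0.9397 + 5*0.3420 = -2.99
v' = -6.41*e1 - 2.99*e2 + 5.00*e3


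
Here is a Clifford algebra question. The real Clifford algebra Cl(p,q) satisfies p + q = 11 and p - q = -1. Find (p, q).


We need p + q = 11 and p - q = -1.
Adding: 2p = 11 + (-1) = 10, so p = 5.
Then q = 11 - 5 = 6.
(p, q) = (5, 6)


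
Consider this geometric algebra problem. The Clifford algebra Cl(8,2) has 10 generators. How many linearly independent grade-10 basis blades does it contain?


Number of grade-k basis blades in Cl(p,q) with n = p + q is C(n, k).
n = 8 + 2 = 10
C(10, 10) = 10! / (10! * 0!)
= 3628800 / (3628800 * 1)
= 1


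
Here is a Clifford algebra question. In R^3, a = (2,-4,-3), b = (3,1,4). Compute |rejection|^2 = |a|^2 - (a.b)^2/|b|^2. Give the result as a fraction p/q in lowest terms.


|a|^2 = 2^2 + (-4)^2 + (-3)^2 = 29
|b|^2 = 3^2 + 1^2 + 4^2 = 26
a . b = 2*3 + (-4)*1 + (-3)*4 = -10
(a.b)^2 = (-10)^2 = 100
|rej|^2 = 29 - 100/26
= (754 - 100)/26
= 654/26
In lowest terms: 327/13


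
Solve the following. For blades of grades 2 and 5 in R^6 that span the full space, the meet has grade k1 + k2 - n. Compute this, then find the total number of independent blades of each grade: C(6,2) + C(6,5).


Meet grade = grade(A) + grade(B) - n
= 2 + 5 - 6 = 1
C(6,2) = 15
C(6,5) = 6
dim_A + dim_B = 15 + 6 = 21


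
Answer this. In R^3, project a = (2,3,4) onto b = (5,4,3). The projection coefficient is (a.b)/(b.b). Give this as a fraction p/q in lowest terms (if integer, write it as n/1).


Projection coefficient = (a . b) / (b . b)
a . b = 2*5 + 3*4 + 4*3
= 10 + 12 + 12 = 34
b . b = 5^2 + 4^2 + 3^2
= 25 + 16 + 9 = 50
Coefficient = 34/50
In lowest terms: 17/25


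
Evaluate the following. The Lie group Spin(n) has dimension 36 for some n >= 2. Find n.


dim Spin(n) = dim so(n) = n(n-1)/2.
Solve n(n-1)/2 = 36, i.e. n^2 - n - 72 = 0.
Discriminant = 1 + 8*36 = 289
n = (1 + sqrt(289))/2 = (1 + 17)/2 = 9


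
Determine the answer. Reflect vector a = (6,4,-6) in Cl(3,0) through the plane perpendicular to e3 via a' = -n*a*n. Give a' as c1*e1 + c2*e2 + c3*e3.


Reflection formula: a' = -n*a*n, with n = e3 (unit vector, n^2 = 1).
For reflection through hyperplane perp to e3:
The component along e3 flips sign, others stay.
a = (6, 4, -6)
a' = (6, 4, 6)
a' = 6*e1 + 4*e2 + 6*e3


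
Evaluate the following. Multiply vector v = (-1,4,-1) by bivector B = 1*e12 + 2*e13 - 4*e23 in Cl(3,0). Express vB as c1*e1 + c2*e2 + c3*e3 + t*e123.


vB has grade-1 (vector) and grade-3 (trivector) parts: vB = (v _| B) + (v ^ B).
Vector part <vB>_1:
  e1: -v2*b12 - v3*b13 = -(4)*(1) - (-1)*(2) = -2
  e2: v1*b12 - v3*b23 = (-1)*(1) - (-1)*(-4) = -5
  e3: v1*b13 + v2*b23 = (-1)*(2) + (4)*(-4) = -18
Trivector part <vB>_3:
  e123: v1*b23 - v2*b13 + v3*b12 = (-1)*(-4) - (4)*(2) + (-1)*(1) = -5
vB = -2*e1 - 5*e2 - 18*e3 - 5*e123


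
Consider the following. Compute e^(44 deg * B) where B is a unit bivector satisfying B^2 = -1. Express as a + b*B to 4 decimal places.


For a unit bivector B with B^2 = -1, the exponential series gives
e^(theta*B) = cos(theta) + sin(theta)*B (the GA analogue of Euler's formula).
theta = 44 degrees = 0.767945 rad
cos(44 deg) = 0.7193
sin(44 deg) = 0.6947
exp(theta*B) = 0.7193 + 0.6947*B


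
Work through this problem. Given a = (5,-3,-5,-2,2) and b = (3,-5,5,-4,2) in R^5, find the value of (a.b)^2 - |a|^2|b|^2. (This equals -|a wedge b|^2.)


a . b = 5*3 + (-3)*(-5) + (-5)*5 + (-2)*(-4) + 2*2
= 15 + 15 + (-25) + 8 + 4 = 17
|a|^2 = 5^2 + (-3)^2 + (-5)^2 + (-2)^2 + 2^2 = 67
|b|^2 = 3^2 + (-5)^2 + 5^2 + (-4)^2 + 2^2 = 79
(a.b)^2 = 17^2 = 289
|a|^2 * |b|^2 = 67 * 79 = 5293
Result = 289 - 5293 = -5004


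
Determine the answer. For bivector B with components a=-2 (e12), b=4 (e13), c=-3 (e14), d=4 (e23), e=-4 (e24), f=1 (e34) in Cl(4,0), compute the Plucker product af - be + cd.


Plucker relation: af - be + cd
a*f = (-2)*1 = -2
b*e = 4*(-4) = -16
c*d = (-3)*4 = -12
af - be + cd = -2 - (-16) + (-12)
= 2
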